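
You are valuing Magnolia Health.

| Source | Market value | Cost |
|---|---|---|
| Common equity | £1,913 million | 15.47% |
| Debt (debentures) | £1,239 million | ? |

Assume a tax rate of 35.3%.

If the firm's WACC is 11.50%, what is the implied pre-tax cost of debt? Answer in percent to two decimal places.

Total capital V = 1913 + 1239 = 3152.
Equity weight = 1913/3152 = 0.6069.
Debentures weight = 1239/3152 = 0.3931.
Equity contribution = 0.6069 × 15.47% = 9.3890%.
Remaining for debt = 11.5% − 9.3890% = 2.1110%.
Rd × (1 − 35.3%) × 0.3931 = 2.1110%  ⇒  Rd = 8.3004%.

8.30%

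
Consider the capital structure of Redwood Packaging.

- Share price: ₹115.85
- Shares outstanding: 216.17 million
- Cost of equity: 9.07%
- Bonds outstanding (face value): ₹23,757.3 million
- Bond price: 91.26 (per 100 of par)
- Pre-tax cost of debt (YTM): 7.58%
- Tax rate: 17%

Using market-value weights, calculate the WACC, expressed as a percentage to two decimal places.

Market value of equity E = 115.85 × 216.17m = 25043.2945m. Market value of debt D = 23757.3m × 91.26/100 = 21680.91198m.
Total capital V = 25043.2945 + 21680.91198 = 46724.20648.
Equity: weight = 25043.2945/46724.20648 = 0.5360; cost = 9.07%.
Bonds outstanding: weight = 21680.91198/46724.20648 = 0.4640; after-tax cost = 7.58% × (1 − 17%) = 6.2914%.
WACC = 0.5360 × 9.0700% + 0.4640 × 6.2914% = 7.7807%.

7.78%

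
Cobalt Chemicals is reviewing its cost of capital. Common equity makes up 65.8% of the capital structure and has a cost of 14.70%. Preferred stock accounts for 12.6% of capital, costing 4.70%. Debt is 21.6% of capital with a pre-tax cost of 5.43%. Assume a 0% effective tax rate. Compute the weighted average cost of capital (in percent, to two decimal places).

11.44%

After-tax cost of debt = 5.43% × (1 − 0%) = 5.4300%.
WACC = 0.658 × 14.7000% + 0.126 × 4.7000% + 0.216 × 5.4300% = 11.4377%.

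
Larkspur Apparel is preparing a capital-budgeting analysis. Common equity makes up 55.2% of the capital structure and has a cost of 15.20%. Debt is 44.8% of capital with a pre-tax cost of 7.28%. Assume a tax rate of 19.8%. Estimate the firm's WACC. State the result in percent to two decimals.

After-tax cost of debt = 7.28% × (1 − 19.8%) = 5.8386%.
WACC = 0.552 × 15.2000% + 0.448 × 5.8386% = 11.0061%.

11.01%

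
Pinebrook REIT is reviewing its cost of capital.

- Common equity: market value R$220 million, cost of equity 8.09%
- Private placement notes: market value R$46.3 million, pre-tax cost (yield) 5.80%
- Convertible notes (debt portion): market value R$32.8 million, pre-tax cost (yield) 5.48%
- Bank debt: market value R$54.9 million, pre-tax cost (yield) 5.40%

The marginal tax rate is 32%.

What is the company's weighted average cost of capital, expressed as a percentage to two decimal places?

6.46%

Total capital V = 220 + 46.3 + 32.8 + 54.9 = 354.
Equity: weight = 220/354 = 0.6215; cost = 8.09%.
Private placement notes: weight = 46.3/354 = 0.1308; after-tax cost = 5.8% × (1 − 32%) = 3.9440%.
Convertible notes (debt portion): weight = 32.8/354 = 0.0927; after-tax cost = 5.48% × (1 − 32%) = 3.7264%.
Bank debt: weight = 54.9/354 = 0.1551; after-tax cost = 5.4% × (1 − 32%) = 3.6720%.
WACC = 0.6215 × 8.0900% + 0.1308 × 3.9440% + 0.0927 × 3.7264% + 0.1551 × 3.6720% = 6.4583%.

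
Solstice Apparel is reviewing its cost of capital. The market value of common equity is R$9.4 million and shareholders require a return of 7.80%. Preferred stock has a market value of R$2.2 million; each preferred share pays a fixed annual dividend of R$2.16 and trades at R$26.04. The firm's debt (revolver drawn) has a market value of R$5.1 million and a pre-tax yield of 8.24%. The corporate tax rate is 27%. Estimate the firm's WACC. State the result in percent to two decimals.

7.32%

Cost of preferred: Rp = 2.16 / 26.04 = 8.2949%.
Total capital V = 9.4 + 2.2 + 5.1 = 16.7.
Equity: weight = 9.4/16.7 = 0.5629; cost = 7.8%.
Preferred: weight = 2.2/16.7 = 0.1317; cost = 8.2949%.
Revolver drawn: weight = 5.1/16.7 = 0.3054; after-tax cost = 8.24% × (1 − 27%) = 6.0152%.
WACC = 0.5629 × 7.8000% + 0.1317 × 8.2949% + 0.3054 × 6.0152% = 7.3201%.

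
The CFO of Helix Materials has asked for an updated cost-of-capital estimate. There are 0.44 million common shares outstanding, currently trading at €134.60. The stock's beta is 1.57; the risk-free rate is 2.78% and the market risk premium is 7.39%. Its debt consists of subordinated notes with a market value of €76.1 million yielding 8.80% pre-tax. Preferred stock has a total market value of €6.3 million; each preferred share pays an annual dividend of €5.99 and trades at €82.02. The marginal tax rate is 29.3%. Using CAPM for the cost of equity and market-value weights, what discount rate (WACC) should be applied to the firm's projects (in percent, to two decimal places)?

Cost of equity via CAPM: Re = 2.78% + 1.57 × 7.39% = 14.3823%.
Cost of preferred: Rp = 5.99 / 82.02 = 7.3031%.
Market value of equity E = 134.6 × 0.44m = 59.224m.
Total capital V = 59.224 + 6.3 + 76.1 = 141.624.
Equity: weight = 59.224/141.624 = 0.4182; cost = 14.3823%.
Preferred: weight = 6.3/141.624 = 0.0445; cost = 7.3031%.
Subordinated notes: weight = 76.1/141.624 = 0.5373; after-tax cost = 8.8% × (1 − 29.3%) = 6.2216%.
WACC = 0.4182 × 14.3823% + 0.0445 × 7.3031% + 0.5373 × 6.2216% = 9.6823%.

9.68%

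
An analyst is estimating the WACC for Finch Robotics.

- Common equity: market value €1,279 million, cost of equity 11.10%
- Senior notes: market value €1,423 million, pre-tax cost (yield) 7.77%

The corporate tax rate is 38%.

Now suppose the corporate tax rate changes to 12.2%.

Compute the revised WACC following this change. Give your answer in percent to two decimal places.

8.85%

After the change:
Total capital V = 1279 + 1423 = 2702.
Equity: weight = 1279/2702 = 0.4734; cost = 11.1%.
Senior notes: weight = 1423/2702 = 0.5266; after-tax cost = 7.77% × (1 − 12.2%) = 6.8221%.
WACC = 0.4734 × 11.1000% + 0.5266 × 6.8221% = 8.8470%.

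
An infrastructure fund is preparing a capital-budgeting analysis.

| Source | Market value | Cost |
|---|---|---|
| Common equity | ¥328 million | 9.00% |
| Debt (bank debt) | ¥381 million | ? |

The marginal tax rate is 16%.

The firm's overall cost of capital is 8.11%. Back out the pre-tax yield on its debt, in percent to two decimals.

8.74%

Total capital V = 328 + 381 = 709.
Equity weight = 328/709 = 0.4626.
Bank debt weight = 381/709 = 0.5374.
Equity contribution = 0.4626 × 9% = 4.1636%.
Remaining for debt = 8.11% − 4.1636% = 3.9464%.
Rd × (1 − 16%) × 0.5374 = 3.9464%  ⇒  Rd = 8.7426%.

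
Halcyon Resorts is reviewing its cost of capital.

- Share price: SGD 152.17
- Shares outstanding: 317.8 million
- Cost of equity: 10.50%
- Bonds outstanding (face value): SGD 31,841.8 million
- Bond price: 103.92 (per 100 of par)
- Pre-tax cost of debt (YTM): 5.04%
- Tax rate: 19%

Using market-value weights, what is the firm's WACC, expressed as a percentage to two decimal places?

7.89%

Market value of equity E = 152.17 × 317.8m = 48359.626m. Market value of debt D = 31841.8m × 103.92/100 = 33089.99856m.
Total capital V = 48359.626 + 33089.99856 = 81449.62456.
Equity: weight = 48359.626/81449.62456 = 0.5937; cost = 10.5%.
Bonds outstanding: weight = 33089.99856/81449.62456 = 0.4063; after-tax cost = 5.04% × (1 − 19%) = 4.0824%.
WACC = 0.5937 × 10.5000% + 0.4063 × 4.0824% = 7.8928%.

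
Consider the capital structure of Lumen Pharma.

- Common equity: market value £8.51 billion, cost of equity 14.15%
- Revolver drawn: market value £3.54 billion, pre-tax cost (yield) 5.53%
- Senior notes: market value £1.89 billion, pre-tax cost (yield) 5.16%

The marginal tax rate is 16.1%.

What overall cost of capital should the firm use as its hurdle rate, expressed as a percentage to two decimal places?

10.40%

Total capital V = 8.51 + 3.54 + 1.89 = 13.94.
Equity: weight = 8.51/13.94 = 0.6105; cost = 14.15%.
Revolver drawn: weight = 3.54/13.94 = 0.2539; after-tax cost = 5.53% × (1 − 16.1%) = 4.6397%.
Senior notes: weight = 1.89/13.94 = 0.1356; after-tax cost = 5.16% × (1 − 16.1%) = 4.3292%.
WACC = 0.6105 × 14.1500% + 0.2539 × 4.6397% + 0.1356 × 4.3292% = 10.4034%.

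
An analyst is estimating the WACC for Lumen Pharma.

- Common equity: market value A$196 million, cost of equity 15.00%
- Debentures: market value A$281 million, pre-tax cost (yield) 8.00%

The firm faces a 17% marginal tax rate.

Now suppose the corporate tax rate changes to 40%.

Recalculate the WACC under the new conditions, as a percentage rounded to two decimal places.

8.99%

After the change:
Total capital V = 196 + 281 = 477.
Equity: weight = 196/477 = 0.4109; cost = 15%.
Debentures: weight = 281/477 = 0.5891; after-tax cost = 8% × (1 − 40%) = 4.8000%.
WACC = 0.4109 × 15.0000% + 0.5891 × 4.8000% = 8.9912%.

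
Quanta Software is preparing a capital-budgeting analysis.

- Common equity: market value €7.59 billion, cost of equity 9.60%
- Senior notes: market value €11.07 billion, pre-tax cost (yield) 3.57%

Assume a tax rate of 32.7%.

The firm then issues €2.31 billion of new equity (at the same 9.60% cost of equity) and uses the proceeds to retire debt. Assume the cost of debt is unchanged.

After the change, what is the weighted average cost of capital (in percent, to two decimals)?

After the change:
Total capital V = 9.9 + 8.76 = 18.66.
Equity: weight = 9.9/18.66 = 0.5305; cost = 9.6%.
Senior notes: weight = 8.76/18.66 = 0.4695; after-tax cost = 3.57% × (1 − 32.7%) = 2.4026%.
WACC = 0.5305 × 9.6000% + 0.4695 × 2.4026% = 6.2212%.

6.22%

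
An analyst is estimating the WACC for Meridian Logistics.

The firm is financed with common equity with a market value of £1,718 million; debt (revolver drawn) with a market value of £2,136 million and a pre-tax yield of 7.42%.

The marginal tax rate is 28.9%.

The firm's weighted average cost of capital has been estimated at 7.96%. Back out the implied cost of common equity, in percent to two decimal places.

11.30%

Total capital V = 1718 + 2136 = 3854.
Equity weight = 1718/3854 = 0.4458.
Revolver drawn weight = 2136/3854 = 0.5542.
Debt contribution = 0.5542 × 7.42% × (1 − 28.9%) = 2.9239%.
Required equity contribution = 7.96% − 2.9239% = 5.0361%.
Re = 5.0361% / 0.4458 = 11.2975%.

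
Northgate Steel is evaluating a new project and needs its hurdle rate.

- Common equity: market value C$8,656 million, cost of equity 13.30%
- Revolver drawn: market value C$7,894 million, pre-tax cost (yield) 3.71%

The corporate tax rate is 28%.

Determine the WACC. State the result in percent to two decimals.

Total capital V = 8656 + 7894 = 16550.
Equity: weight = 8656/16550 = 0.5230; cost = 13.3%.
Revolver drawn: weight = 7894/16550 = 0.4770; after-tax cost = 3.71% × (1 − 28%) = 2.6712%.
WACC = 0.5230 × 13.3000% + 0.4770 × 2.6712% = 8.2303%.

8.23%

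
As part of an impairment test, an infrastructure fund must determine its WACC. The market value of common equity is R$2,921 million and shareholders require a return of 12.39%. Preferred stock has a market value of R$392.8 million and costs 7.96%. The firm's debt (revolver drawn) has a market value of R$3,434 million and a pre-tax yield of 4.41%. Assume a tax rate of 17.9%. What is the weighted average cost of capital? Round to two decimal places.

7.67%

Total capital V = 2921 + 392.8 + 3434 = 6747.8.
Equity: weight = 2921/6747.8 = 0.4329; cost = 12.39%.
Preferred: weight = 392.8/6747.8 = 0.0582; cost = 7.96%.
Revolver drawn: weight = 3434/6747.8 = 0.5089; after-tax cost = 4.41% × (1 − 17.9%) = 3.6206%.
WACC = 0.4329 × 12.3900% + 0.0582 × 7.9600% + 0.5089 × 3.6206% = 7.6693%.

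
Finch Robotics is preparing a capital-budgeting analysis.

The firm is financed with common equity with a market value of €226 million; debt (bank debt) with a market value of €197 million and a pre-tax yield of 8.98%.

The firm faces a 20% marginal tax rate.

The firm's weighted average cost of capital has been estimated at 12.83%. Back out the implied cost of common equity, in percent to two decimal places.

17.75%

Total capital V = 226 + 197 = 423.
Equity weight = 226/423 = 0.5343.
Bank debt weight = 197/423 = 0.4657.
Debt contribution = 0.4657 × 8.98% × (1 − 20%) = 3.3457%.
Required equity contribution = 12.83% − 3.3457% = 9.4843%.
Re = 9.4843% / 0.5343 = 17.7515%.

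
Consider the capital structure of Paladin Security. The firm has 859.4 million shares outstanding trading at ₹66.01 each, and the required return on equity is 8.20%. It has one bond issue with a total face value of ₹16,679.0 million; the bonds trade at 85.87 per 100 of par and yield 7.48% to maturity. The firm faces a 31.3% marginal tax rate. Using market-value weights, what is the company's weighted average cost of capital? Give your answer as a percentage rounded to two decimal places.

7.58%

Market value of equity E = 66.01 × 859.4m = 56728.994m. Market value of debt D = 16679m × 85.87/100 = 14322.2573m.
Total capital V = 56728.994 + 14322.2573 = 71051.2513.
Equity: weight = 56728.994/71051.2513 = 0.7984; cost = 8.2%.
Bonds outstanding: weight = 14322.2573/71051.2513 = 0.2016; after-tax cost = 7.48% × (1 − 31.3%) = 5.1388%.
WACC = 0.7984 × 8.2000% + 0.2016 × 5.1388% = 7.5829%.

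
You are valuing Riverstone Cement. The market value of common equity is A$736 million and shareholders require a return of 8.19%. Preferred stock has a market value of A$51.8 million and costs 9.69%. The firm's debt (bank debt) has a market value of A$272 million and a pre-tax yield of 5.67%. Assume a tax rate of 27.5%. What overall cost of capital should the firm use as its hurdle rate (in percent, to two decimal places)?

7.22%

Total capital V = 736 + 51.8 + 272 = 1059.8.
Equity: weight = 736/1059.8 = 0.6945; cost = 8.19%.
Preferred: weight = 51.8/1059.8 = 0.0489; cost = 9.69%.
Bank debt: weight = 272/1059.8 = 0.2567; after-tax cost = 5.67% × (1 − 27.5%) = 4.1107%.
WACC = 0.6945 × 8.1900% + 0.0489 × 9.6900% + 0.2567 × 4.1107% = 7.2164%.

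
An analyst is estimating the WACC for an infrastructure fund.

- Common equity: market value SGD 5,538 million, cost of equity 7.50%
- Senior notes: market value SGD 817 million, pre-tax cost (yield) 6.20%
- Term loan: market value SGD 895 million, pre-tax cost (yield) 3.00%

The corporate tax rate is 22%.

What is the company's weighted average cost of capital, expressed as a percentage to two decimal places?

Total capital V = 5538 + 817 + 895 = 7250.
Equity: weight = 5538/7250 = 0.7639; cost = 7.5%.
Senior notes: weight = 817/7250 = 0.1127; after-tax cost = 6.2% × (1 − 22%) = 4.8360%.
Term loan: weight = 895/7250 = 0.1234; after-tax cost = 3% × (1 − 22%) = 2.3400%.
WACC = 0.7639 × 7.5000% + 0.1127 × 4.8360% + 0.1234 × 2.3400% = 6.5628%.

6.56%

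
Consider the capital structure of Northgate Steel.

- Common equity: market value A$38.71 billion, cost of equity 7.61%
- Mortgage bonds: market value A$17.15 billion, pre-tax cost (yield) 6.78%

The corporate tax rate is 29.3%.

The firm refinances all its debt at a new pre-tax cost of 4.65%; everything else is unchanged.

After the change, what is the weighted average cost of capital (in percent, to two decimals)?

After the change:
Total capital V = 38.71 + 17.15 = 55.86.
Equity: weight = 38.71/55.86 = 0.6930; cost = 7.61%.
Mortgage bonds: weight = 17.15/55.86 = 0.3070; after-tax cost = 4.65% × (1 − 29.3%) = 3.2876%.
WACC = 0.6930 × 7.6100% + 0.3070 × 3.2876% = 6.2829%.

6.28%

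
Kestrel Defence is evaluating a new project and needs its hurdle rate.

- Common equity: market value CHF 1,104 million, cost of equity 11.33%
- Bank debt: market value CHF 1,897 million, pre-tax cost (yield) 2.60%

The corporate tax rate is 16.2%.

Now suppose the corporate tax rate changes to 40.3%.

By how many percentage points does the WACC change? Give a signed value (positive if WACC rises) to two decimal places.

-0.40 pp

Current WACC:
Total capital V = 1104 + 1897 = 3001.
Equity: weight = 1104/3001 = 0.3679; cost = 11.33%.
Bank debt: weight = 1897/3001 = 0.6321; after-tax cost = 2.6% × (1 − 16.2%) = 2.1788%.
WACC = 0.3679 × 11.3300% + 0.6321 × 2.1788% = 5.5453%.
After the change:
Total capital V = 1104 + 1897 = 3001.
Equity: weight = 1104/3001 = 0.3679; cost = 11.33%.
Bank debt: weight = 1897/3001 = 0.6321; after-tax cost = 2.6% × (1 − 40.3%) = 1.5522%.
WACC = 0.3679 × 11.3300% + 0.6321 × 1.5522% = 5.1492%.
Change in WACC = 5.1492% − 5.5453% = -0.3961 pp.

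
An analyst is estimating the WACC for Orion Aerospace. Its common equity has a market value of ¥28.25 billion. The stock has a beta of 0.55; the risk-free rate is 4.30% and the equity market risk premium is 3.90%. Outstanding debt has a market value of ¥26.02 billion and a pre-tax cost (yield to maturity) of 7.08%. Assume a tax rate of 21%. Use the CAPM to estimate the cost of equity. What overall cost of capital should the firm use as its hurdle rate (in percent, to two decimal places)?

Cost of equity via CAPM: Re = 4.3% + 0.55 × 3.9% = 6.4450%.
Total capital V = 28.25 + 26.02 = 54.27.
Equity: weight = 28.25/54.27 = 0.5205; cost = 6.445%.
Debt: weight = 26.02/54.27 = 0.4795; after-tax cost = 7.08% × (1 − 21%) = 5.5932%.
WACC = 0.5205 × 6.4450% + 0.4795 × 5.5932% = 6.0366%.

6.04%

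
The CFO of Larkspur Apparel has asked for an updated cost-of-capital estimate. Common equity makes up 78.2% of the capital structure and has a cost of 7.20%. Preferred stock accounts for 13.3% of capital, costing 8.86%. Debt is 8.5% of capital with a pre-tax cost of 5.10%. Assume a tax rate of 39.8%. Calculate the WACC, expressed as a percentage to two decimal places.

7.07%

After-tax cost of debt = 5.1% × (1 − 39.8%) = 3.0702%.
WACC = 0.782 × 7.2000% + 0.133 × 8.8600% + 0.085 × 3.0702% = 7.0697%.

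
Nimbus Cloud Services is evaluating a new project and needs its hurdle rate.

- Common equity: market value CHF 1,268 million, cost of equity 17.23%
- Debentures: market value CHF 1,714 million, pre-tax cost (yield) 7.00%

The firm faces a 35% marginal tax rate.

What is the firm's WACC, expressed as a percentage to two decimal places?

9.94%

Total capital V = 1268 + 1714 = 2982.
Equity: weight = 1268/2982 = 0.4252; cost = 17.23%.
Debentures: weight = 1714/2982 = 0.5748; after-tax cost = 7% × (1 − 35%) = 4.5500%.
WACC = 0.4252 × 17.2300% + 0.5748 × 4.5500% = 9.9418%.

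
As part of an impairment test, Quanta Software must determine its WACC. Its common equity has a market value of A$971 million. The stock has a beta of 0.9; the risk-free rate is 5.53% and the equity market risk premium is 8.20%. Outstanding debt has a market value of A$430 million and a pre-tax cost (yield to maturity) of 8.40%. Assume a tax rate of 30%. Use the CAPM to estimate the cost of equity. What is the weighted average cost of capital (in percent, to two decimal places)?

10.75%

Cost of equity via CAPM: Re = 5.53% + 0.9 × 8.2% = 12.9100%.
Total capital V = 971 + 430 = 1401.
Equity: weight = 971/1401 = 0.6931; cost = 12.91%.
Debt: weight = 430/1401 = 0.3069; after-tax cost = 8.4% × (1 − 30%) = 5.8800%.
WACC = 0.6931 × 12.9100% + 0.3069 × 5.8800% = 10.7523%.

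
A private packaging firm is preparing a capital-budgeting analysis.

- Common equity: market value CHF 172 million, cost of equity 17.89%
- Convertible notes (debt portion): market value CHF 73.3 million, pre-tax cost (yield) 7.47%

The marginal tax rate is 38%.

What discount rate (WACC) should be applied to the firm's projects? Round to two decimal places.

Total capital V = 172 + 73.3 = 245.3.
Equity: weight = 172/245.3 = 0.7012; cost = 17.89%.
Convertible notes (debt portion): weight = 73.3/245.3 = 0.2988; after-tax cost = 7.47% × (1 − 38%) = 4.6314%.
WACC = 0.7012 × 17.8900% + 0.2988 × 4.6314% = 13.9281%.

13.93%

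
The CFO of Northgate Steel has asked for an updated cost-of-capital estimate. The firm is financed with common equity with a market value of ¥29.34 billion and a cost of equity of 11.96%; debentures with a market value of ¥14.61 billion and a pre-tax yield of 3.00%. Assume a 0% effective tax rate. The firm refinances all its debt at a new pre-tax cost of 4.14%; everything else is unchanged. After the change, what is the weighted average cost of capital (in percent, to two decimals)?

9.36%

After the change:
Total capital V = 29.34 + 14.61 = 43.95.
Equity: weight = 29.34/43.95 = 0.6676; cost = 11.96%.
Debentures: weight = 14.61/43.95 = 0.3324; after-tax cost = 4.14% × (1 − 0%) = 4.1400%.
WACC = 0.6676 × 11.9600% + 0.3324 × 4.1400% = 9.3605%.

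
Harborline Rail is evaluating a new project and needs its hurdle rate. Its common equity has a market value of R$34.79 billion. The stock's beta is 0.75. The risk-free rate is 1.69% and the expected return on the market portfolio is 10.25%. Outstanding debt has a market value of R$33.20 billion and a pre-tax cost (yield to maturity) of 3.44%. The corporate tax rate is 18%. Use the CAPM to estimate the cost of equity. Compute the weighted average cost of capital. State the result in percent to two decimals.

Market risk premium = 10.25% − 1.69% = 8.56%.
Cost of equity via CAPM: Re = 1.69% + 0.75 × 8.56% = 8.1100%.
Total capital V = 34.79 + 33.2 = 67.99.
Equity: weight = 34.79/67.99 = 0.5117; cost = 8.11%.
Debt: weight = 33.2/67.99 = 0.4883; after-tax cost = 3.44% × (1 − 18%) = 2.8208%.
WACC = 0.5117 × 8.1100% + 0.4883 × 2.8208% = 5.5272%.

5.53%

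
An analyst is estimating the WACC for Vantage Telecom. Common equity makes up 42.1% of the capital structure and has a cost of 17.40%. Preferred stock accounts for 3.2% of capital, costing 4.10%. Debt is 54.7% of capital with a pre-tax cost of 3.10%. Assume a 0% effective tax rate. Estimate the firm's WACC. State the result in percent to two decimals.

After-tax cost of debt = 3.1% × (1 − 0%) = 3.1000%.
WACC = 0.421 × 17.4000% + 0.032 × 4.1000% + 0.547 × 3.1000% = 9.1523%.

9.15%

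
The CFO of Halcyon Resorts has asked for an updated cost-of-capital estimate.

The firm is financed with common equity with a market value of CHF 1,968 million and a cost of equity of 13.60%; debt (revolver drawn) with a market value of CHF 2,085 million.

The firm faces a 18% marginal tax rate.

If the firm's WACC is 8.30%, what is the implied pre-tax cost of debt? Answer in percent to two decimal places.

4.02%

Total capital V = 1968 + 2085 = 4053.
Equity weight = 1968/4053 = 0.4856.
Revolver drawn weight = 2085/4053 = 0.5144.
Equity contribution = 0.4856 × 13.6% = 6.6037%.
Remaining for debt = 8.3% − 6.6037% = 1.6963%.
Rd × (1 − 18%) × 0.5144 = 1.6963%  ⇒  Rd = 4.0212%.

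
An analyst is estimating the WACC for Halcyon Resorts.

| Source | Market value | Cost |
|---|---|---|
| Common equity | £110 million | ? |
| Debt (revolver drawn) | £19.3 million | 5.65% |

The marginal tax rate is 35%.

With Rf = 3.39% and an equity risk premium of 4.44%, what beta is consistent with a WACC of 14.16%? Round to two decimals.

Total capital V = 110 + 19.3 = 129.3.
Equity weight = 110/129.3 = 0.8507.
Revolver drawn weight = 19.3/129.3 = 0.1493.
Debt contribution = 0.1493 × 5.65% × (1 − 35%) = 0.5482%.
Required equity contribution = 14.16% − 0.5482% = 13.6118%  ⇒  Re = 16.0001%.
CAPM: 16.0001% = 3.39% + β × 4.44%  ⇒  β = 2.8401.

2.84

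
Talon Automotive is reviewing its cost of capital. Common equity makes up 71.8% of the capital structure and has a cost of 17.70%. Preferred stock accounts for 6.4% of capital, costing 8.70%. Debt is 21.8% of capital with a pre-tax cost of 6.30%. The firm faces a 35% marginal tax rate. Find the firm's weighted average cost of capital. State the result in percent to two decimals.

After-tax cost of debt = 6.3% × (1 − 35%) = 4.0950%.
WACC = 0.718 × 17.7000% + 0.064 × 8.7000% + 0.218 × 4.0950% = 14.1581%.

14.16%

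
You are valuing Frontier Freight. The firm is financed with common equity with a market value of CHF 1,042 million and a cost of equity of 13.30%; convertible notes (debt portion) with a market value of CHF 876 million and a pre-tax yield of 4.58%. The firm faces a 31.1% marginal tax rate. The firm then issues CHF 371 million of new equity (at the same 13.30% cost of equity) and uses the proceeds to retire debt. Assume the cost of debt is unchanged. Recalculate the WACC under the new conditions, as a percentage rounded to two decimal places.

After the change:
Total capital V = 1413 + 505 = 1918.
Equity: weight = 1413/1918 = 0.7367; cost = 13.3%.
Convertible notes (debt portion): weight = 505/1918 = 0.2633; after-tax cost = 4.58% × (1 − 31.1%) = 3.1556%.
WACC = 0.7367 × 13.3000% + 0.2633 × 3.1556% = 10.6290%.

10.63%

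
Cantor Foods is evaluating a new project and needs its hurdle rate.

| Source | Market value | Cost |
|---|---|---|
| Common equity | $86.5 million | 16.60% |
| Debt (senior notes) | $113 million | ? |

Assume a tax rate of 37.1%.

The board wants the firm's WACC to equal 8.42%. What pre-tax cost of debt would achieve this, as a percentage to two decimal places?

3.43%

Total capital V = 86.5 + 113 = 199.5.
Equity weight = 86.5/199.5 = 0.4336.
Senior notes weight = 113/199.5 = 0.5664.
Equity contribution = 0.4336 × 16.6% = 7.1975%.
Remaining for debt = 8.42% − 7.1975% = 1.2225%.
Rd × (1 − 37.1%) × 0.5664 = 1.2225%  ⇒  Rd = 3.4313%.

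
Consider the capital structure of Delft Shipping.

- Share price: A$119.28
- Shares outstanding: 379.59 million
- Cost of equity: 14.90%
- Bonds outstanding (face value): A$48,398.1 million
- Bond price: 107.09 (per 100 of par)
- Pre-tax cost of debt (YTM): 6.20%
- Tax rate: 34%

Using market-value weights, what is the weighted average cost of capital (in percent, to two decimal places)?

Market value of equity E = 119.28 × 379.59m = 45277.4952m. Market value of debt D = 48398.1m × 107.09/100 = 51829.52529m.
Total capital V = 45277.4952 + 51829.52529 = 97107.02049.
Equity: weight = 45277.4952/97107.02049 = 0.4663; cost = 14.9%.
Bonds outstanding: weight = 51829.52529/97107.02049 = 0.5337; after-tax cost = 6.2% × (1 − 34%) = 4.0920%.
WACC = 0.4663 × 14.9000% + 0.5337 × 4.0920% = 9.1314%.

9.13%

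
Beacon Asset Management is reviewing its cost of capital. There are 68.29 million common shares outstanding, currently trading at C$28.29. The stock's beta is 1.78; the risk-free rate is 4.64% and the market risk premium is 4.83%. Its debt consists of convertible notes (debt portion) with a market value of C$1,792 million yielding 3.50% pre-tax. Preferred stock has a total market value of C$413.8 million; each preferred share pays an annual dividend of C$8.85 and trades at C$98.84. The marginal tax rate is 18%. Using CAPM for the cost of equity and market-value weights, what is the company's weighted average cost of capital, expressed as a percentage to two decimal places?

8.32%

Cost of equity via CAPM: Re = 4.64% + 1.78 × 4.83% = 13.2374%.
Cost of preferred: Rp = 8.85 / 98.84 = 8.9539%.
Market value of equity E = 28.29 × 68.29m = 1931.9241m.
Total capital V = 1931.9241 + 413.8 + 1792 = 4137.7241.
Equity: weight = 1931.9241/4137.7241 = 0.4669; cost = 13.2374%.
Preferred: weight = 413.8/4137.7241 = 0.1000; cost = 8.9539%.
Convertible notes (debt portion): weight = 1792/4137.7241 = 0.4331; after-tax cost = 3.5% × (1 − 18%) = 2.8700%.
WACC = 0.4669 × 13.2374% + 0.1000 × 8.9539% + 0.4331 × 2.8700% = 8.3190%.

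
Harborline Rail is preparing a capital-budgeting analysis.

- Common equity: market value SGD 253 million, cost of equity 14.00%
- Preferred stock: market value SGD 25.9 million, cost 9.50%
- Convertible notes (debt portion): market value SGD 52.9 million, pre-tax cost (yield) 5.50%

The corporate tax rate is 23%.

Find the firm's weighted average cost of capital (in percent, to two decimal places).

Total capital V = 253 + 25.9 + 52.9 = 331.8.
Equity: weight = 253/331.8 = 0.7625; cost = 14%.
Preferred: weight = 25.9/331.8 = 0.0781; cost = 9.5%.
Convertible notes (debt portion): weight = 52.9/331.8 = 0.1594; after-tax cost = 5.5% × (1 − 23%) = 4.2350%.
WACC = 0.7625 × 14.0000% + 0.0781 × 9.5000% + 0.1594 × 4.2350% = 12.0919%.

12.09%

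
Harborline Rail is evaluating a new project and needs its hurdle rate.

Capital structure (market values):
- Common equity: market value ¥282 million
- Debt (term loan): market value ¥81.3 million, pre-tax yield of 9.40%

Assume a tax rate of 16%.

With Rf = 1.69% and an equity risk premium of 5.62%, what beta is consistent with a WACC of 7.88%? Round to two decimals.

1.10

Total capital V = 282 + 81.3 = 363.3.
Equity weight = 282/363.3 = 0.7762.
Term loan weight = 81.3/363.3 = 0.2238.
Debt contribution = 0.2238 × 9.4% × (1 − 16%) = 1.7670%.
Required equity contribution = 7.88% − 1.7670% = 6.1130%  ⇒  Re = 7.8754%.
CAPM: 7.8754% = 1.69% + β × 5.62%  ⇒  β = 1.1006.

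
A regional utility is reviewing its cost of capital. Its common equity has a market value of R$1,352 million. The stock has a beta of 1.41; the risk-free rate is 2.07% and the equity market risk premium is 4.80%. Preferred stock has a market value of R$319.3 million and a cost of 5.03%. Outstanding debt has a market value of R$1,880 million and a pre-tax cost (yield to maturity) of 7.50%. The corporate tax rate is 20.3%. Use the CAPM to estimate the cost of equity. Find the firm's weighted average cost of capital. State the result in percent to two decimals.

Cost of equity via CAPM: Re = 2.07% + 1.41 × 4.8% = 8.8380%.
Total capital V = 1352 + 319.3 + 1880 = 3551.3.
Equity: weight = 1352/3551.3 = 0.3807; cost = 8.838%.
Preferred: weight = 319.3/3551.3 = 0.0899; cost = 5.03%.
Debt: weight = 1880/3551.3 = 0.5294; after-tax cost = 7.5% × (1 − 20.3%) = 5.9775%.
WACC = 0.3807 × 8.8380% + 0.0899 × 5.0300% + 0.5294 × 5.9775% = 6.9813%.

6.98%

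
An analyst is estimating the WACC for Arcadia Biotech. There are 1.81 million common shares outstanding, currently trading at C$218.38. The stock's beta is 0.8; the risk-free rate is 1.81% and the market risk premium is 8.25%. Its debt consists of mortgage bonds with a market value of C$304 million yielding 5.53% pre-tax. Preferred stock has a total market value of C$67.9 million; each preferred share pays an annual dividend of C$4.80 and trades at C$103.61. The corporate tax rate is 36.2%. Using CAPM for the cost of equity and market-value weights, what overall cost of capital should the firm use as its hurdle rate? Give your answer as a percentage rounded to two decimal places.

6.14%

Cost of equity via CAPM: Re = 1.81% + 0.8 × 8.25% = 8.4100%.
Cost of preferred: Rp = 4.8 / 103.61 = 4.6328%.
Market value of equity E = 218.38 × 1.81m = 395.2678m.
Total capital V = 395.2678 + 67.9 + 304 = 767.1678.
Equity: weight = 395.2678/767.1678 = 0.5152; cost = 8.41%.
Preferred: weight = 67.9/767.1678 = 0.0885; cost = 4.6328%.
Mortgage bonds: weight = 304/767.1678 = 0.3963; after-tax cost = 5.53% × (1 − 36.2%) = 3.5281%.
WACC = 0.5152 × 8.4100% + 0.0885 × 4.6328% + 0.3963 × 3.5281% = 6.1412%.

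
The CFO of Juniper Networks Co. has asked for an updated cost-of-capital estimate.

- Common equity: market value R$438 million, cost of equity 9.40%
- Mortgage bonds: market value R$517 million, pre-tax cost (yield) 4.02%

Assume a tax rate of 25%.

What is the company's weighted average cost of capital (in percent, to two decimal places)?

Total capital V = 438 + 517 = 955.
Equity: weight = 438/955 = 0.4586; cost = 9.4%.
Mortgage bonds: weight = 517/955 = 0.5414; after-tax cost = 4.02% × (1 − 25%) = 3.0150%.
WACC = 0.4586 × 9.4000% + 0.5414 × 3.0150% = 5.9434%.

5.94%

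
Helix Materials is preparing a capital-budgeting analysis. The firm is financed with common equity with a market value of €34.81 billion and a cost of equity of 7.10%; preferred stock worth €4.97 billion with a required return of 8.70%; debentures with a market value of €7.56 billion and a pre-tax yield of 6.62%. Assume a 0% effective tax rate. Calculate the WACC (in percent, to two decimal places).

7.19%

Total capital V = 34.81 + 4.97 + 7.56 = 47.34.
Equity: weight = 34.81/47.34 = 0.7353; cost = 7.1%.
Preferred: weight = 4.97/47.34 = 0.1050; cost = 8.7%.
Debentures: weight = 7.56/47.34 = 0.1597; after-tax cost = 6.62% × (1 − 0%) = 6.6200%.
WACC = 0.7353 × 7.1000% + 0.1050 × 8.7000% + 0.1597 × 6.6200% = 7.1913%.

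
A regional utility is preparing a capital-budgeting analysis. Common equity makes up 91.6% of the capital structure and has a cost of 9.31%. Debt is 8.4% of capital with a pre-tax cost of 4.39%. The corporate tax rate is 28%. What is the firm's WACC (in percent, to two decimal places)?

8.79%

After-tax cost of debt = 4.39% × (1 − 28%) = 3.1608%.
WACC = 0.916 × 9.3100% + 0.084 × 3.1608% = 8.7935%.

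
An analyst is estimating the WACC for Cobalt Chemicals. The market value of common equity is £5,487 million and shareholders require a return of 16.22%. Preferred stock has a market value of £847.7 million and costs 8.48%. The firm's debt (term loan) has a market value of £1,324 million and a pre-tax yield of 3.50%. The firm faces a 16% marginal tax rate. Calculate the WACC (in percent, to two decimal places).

Total capital V = 5487 + 847.7 + 1324 = 7658.7.
Equity: weight = 5487/7658.7 = 0.7164; cost = 16.22%.
Preferred: weight = 847.7/7658.7 = 0.1107; cost = 8.48%.
Term loan: weight = 1324/7658.7 = 0.1729; after-tax cost = 3.5% × (1 − 16%) = 2.9400%.
WACC = 0.7164 × 16.2200% + 0.1107 × 8.4800% + 0.1729 × 2.9400% = 13.0675%.

13.07%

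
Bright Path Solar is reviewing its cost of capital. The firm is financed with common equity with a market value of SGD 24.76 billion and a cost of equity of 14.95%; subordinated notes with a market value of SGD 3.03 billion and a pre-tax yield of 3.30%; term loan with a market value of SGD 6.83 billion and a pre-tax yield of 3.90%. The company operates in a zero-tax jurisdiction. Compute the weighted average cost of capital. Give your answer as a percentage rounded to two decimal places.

Total capital V = 24.76 + 3.03 + 6.83 = 34.62.
Equity: weight = 24.76/34.62 = 0.7152; cost = 14.95%.
Subordinated notes: weight = 3.03/34.62 = 0.0875; after-tax cost = 3.3% × (1 − 0%) = 3.3000%.
Term loan: weight = 6.83/34.62 = 0.1973; after-tax cost = 3.9% × (1 − 0%) = 3.9000%.
WACC = 0.7152 × 14.9500% + 0.0875 × 3.3000% + 0.1973 × 3.9000% = 11.7504%.

11.75%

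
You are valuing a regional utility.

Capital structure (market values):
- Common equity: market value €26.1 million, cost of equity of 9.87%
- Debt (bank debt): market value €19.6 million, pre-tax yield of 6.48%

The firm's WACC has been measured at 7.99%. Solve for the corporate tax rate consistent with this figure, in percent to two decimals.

Total capital V = 26.1 + 19.6 = 45.7.
Equity weight = 26.1/45.7 = 0.5711.
Bank debt weight = 19.6/45.7 = 0.4289.
Equity contribution = 0.5711 × 9.87% = 5.6369%.
Debt contribution must be 7.99% − 5.6369% = 2.3531%.
0.4289 × 6.48% × (1 − T) = 2.3531%  ⇒  (1 − T) = 0.8467.
T = 15.3313%.

15.33%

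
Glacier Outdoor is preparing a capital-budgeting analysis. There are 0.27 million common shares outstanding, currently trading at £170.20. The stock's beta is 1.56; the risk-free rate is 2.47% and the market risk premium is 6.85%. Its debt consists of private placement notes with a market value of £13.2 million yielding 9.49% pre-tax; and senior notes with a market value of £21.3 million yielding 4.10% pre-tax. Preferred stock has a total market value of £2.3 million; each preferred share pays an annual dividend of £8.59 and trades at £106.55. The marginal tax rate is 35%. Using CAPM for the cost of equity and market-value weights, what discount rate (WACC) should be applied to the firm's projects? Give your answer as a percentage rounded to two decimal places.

9.20%

Cost of equity via CAPM: Re = 2.47% + 1.56 × 6.85% = 13.1560%.
Cost of preferred: Rp = 8.59 / 106.55 = 8.0619%.
Market value of equity E = 170.2 × 0.27m = 45.954m.
Total capital V = 45.954 + 2.3 + 13.2 + 21.3 = 82.754.
Equity: weight = 45.954/82.754 = 0.5553; cost = 13.156%.
Preferred: weight = 2.3/82.754 = 0.0278; cost = 8.0619%.
Private placement notes: weight = 13.2/82.754 = 0.1595; after-tax cost = 9.49% × (1 − 35%) = 6.1685%.
Senior notes: weight = 21.3/82.754 = 0.2574; after-tax cost = 4.1% × (1 − 35%) = 2.6650%.
WACC = 0.5553 × 13.1560% + 0.0278 × 8.0619% + 0.1595 × 6.1685% + 0.2574 × 2.6650% = 9.1996%.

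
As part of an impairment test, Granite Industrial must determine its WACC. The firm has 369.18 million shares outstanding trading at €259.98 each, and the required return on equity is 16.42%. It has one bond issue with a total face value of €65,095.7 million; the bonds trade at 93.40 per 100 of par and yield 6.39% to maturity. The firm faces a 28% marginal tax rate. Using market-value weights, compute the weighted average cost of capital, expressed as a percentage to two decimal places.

Market value of equity E = 259.98 × 369.18m = 95979.4164m. Market value of debt D = 65095.7m × 93.4/100 = 60799.3838m.
Total capital V = 95979.4164 + 60799.3838 = 156778.8002.
Equity: weight = 95979.4164/156778.8002 = 0.6122; cost = 16.42%.
Bonds outstanding: weight = 60799.3838/156778.8002 = 0.3878; after-tax cost = 6.39% × (1 − 28%) = 4.6008%.
WACC = 0.6122 × 16.4200% + 0.3878 × 4.6008% = 11.8365%.

11.84%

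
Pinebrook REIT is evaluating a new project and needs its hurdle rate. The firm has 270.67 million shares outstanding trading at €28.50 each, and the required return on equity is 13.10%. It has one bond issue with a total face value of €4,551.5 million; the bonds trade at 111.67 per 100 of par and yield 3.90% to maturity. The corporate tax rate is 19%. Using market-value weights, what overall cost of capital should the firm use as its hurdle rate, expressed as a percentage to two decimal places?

9.15%

Market value of equity E = 28.5 × 270.67m = 7714.095m. Market value of debt D = 4551.5m × 111.67/100 = 5082.66005m.
Total capital V = 7714.095 + 5082.66005 = 12796.75505.
Equity: weight = 7714.095/12796.75505 = 0.6028; cost = 13.1%.
Bonds outstanding: weight = 5082.66005/12796.75505 = 0.3972; after-tax cost = 3.9% × (1 − 19%) = 3.1590%.
WACC = 0.6028 × 13.1000% + 0.3972 × 3.1590% = 9.1516%.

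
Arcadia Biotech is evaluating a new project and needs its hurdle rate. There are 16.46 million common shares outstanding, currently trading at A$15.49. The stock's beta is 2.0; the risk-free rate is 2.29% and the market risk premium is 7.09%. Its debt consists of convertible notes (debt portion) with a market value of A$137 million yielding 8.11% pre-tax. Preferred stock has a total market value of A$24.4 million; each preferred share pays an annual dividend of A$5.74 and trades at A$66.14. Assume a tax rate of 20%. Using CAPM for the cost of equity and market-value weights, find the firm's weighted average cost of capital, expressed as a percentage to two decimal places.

12.73%

Cost of equity via CAPM: Re = 2.29% + 2.0 × 7.09% = 16.4700%.
Cost of preferred: Rp = 5.74 / 66.14 = 8.6786%.
Market value of equity E = 15.49 × 16.46m = 254.9654m.
Total capital V = 254.9654 + 24.4 + 137 = 416.3654.
Equity: weight = 254.9654/416.3654 = 0.6124; cost = 16.47%.
Preferred: weight = 24.4/416.3654 = 0.0586; cost = 8.6786%.
Convertible notes (debt portion): weight = 137/416.3654 = 0.3290; after-tax cost = 8.11% × (1 − 20%) = 6.4880%.
WACC = 0.6124 × 16.4700% + 0.0586 × 8.6786% + 0.3290 × 6.4880% = 12.7289%.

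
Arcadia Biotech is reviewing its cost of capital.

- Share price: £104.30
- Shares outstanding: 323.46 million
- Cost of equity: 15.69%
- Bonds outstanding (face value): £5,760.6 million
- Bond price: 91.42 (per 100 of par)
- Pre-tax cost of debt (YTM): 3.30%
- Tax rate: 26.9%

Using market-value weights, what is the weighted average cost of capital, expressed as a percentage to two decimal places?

13.90%

Market value of equity E = 104.3 × 323.46m = 33736.878m. Market value of debt D = 5760.6m × 91.42/100 = 5266.34052m.
Total capital V = 33736.878 + 5266.34052 = 39003.21852.
Equity: weight = 33736.878/39003.21852 = 0.8650; cost = 15.69%.
Bonds outstanding: weight = 5266.34052/39003.21852 = 0.1350; after-tax cost = 3.3% × (1 − 26.9%) = 2.4123%.
WACC = 0.8650 × 15.6900% + 0.1350 × 2.4123% = 13.8972%.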